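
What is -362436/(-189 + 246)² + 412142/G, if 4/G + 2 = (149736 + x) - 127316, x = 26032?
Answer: 5406411662113/1083 ≈ 4.9921e+9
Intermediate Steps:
G = 2/24225 (G = 4/(-2 + ((149736 + 26032) - 127316)) = 4/(-2 + (175768 - 127316)) = 4/(-2 + 48452) = 4/48450 = 4*(1/48450) = 2/24225 ≈ 8.2559e-5)
-362436/(-189 + 246)² + 412142/G = -362436/(-189 + 246)² + 412142/(2/24225) = -362436/(57²) + 412142*(24225/2) = -362436/3249 + 4992069975 = -362436*1/3249 + 4992069975 = -120812/1083 + 4992069975 = 5406411662113/1083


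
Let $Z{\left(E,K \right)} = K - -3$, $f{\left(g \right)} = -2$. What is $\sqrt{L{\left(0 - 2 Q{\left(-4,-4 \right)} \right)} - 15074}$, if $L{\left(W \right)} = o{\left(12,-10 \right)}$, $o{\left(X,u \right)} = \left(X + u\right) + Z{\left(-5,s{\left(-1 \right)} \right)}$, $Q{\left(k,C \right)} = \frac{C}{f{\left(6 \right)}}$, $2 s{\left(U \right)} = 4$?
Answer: $i \sqrt{15067} \approx 122.75 i$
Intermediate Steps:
$s{\left(U \right)} = 2$ ($s{\left(U \right)} = \frac{1}{2} \cdot 4 = 2$)
$Q{\left(k,C \right)} = - \frac{C}{2}$ ($Q{\left(k,C \right)} = \frac{C}{-2} = C \left(- \frac{1}{2}\right) = - \frac{C}{2}$)
$Z{\left(E,K \right)} = 3 + K$ ($Z{\left(E,K \right)} = K + 3 = 3 + K$)
$o{\left(X,u \right)} = 5 + X + u$ ($o{\left(X,u \right)} = \left(X + u\right) + \left(3 + 2\right) = \left(X + u\right) + 5 = 5 + X + u$)
$L{\left(W \right)} = 7$ ($L{\left(W \right)} = 5 + 12 - 10 = 7$)
$\sqrt{L{\left(0 - 2 Q{\left(-4,-4 \right)} \right)} - 15074} = \sqrt{7 - 15074} = \sqrt{-15067} = i \sqrt{15067}$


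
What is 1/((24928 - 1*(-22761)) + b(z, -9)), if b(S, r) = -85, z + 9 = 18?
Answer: 1/47604 ≈ 2.1007e-5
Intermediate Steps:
z = 9 (z = -9 + 18 = 9)
1/((24928 - 1*(-22761)) + b(z, -9)) = 1/((24928 - 1*(-22761)) - 85) = 1/((24928 + 22761) - 85) = 1/(47689 - 85) = 1/47604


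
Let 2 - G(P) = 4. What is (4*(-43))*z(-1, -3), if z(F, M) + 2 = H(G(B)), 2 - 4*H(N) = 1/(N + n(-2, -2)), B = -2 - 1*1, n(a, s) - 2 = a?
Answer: 473/2 ≈ 236.50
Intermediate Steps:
n(a, s) = 2 + a
B = -3 (B = -2 - 1 = -3)
G(P) = -2 (G(P) = 2 - 1*4 = 2 - 4 = -2)
H(N) = 1/2 - 1/(4*N) (H(N) = 1/2 - 1/(4*(N + (2 - 2))) = 1/2 - 1/(4*(N + 0)) = 1/2 - 1/(4*N))
z(F, M) = -11/8 (z(F, M) = -2 + (1/4)*(-1 + 2*(-2))/(-2) = -2 + (1/4)*(-1/2)*(-1 - 4) = -2 + (1/4)*(-1/2)*(-5) = -2 + 5/8 = -11/8)
(4*(-43))*z(-1, -3) = (4*(-43))*(-11/8) = -172*(-11/8) = 473/2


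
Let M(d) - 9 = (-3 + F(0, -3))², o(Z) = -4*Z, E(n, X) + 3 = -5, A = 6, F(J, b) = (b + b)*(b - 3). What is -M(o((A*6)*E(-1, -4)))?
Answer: -1098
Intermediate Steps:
F(J, b) = 2*b*(-3 + b) (F(J, b) = (2*b)*(-3 + b) = 2*b*(-3 + b))
E(n, X) = -8 (E(n, X) = -3 - 5 = -8)
M(d) = 1098 (M(d) = 9 + (-3 + 2*(-3)*(-3 - 3))² = 9 + (-3 + 2*(-3)*(-6))² = 9 + (-3 + 36)² = 9 + 33² = 9 + 1089 = 1098)
-M(o((A*6)*E(-1, -4))) = -1*1098 = -1098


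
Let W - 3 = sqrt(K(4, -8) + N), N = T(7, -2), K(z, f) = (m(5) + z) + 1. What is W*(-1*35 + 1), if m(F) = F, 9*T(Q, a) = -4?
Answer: -102 - 34*sqrt(86)/3 ≈ -207.10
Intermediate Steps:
T(Q, a) = -4/9 (T(Q, a) = (1/9)*(-4) = -4/9)
K(z, f) = 6 + z (K(z, f) = (5 + z) + 1 = 6 + z)
N = -4/9 ≈ -0.44444
W = 3 + sqrt(86)/3 (W = 3 + sqrt((6 + 4) - 4/9) = 3 + sqrt(10 - 4/9) = 3 + sqrt(86/9) = 3 + sqrt(86)/3 ≈ 6.0912)
W*(-1*35 + 1) = (3 + sqrt(86)/3)*(-1*35 + 1) = (3 + sqrt(86)/3)*(-35 + 1) = (3 + sqrt(86)/3)*(-34) = -102 - 34*sqrt(86)/3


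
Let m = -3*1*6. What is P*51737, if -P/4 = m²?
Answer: -67051152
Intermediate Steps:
m = -18 (m = -3*6 = -18)
P = -1296 (P = -4*(-18)² = -4*324 = -1296)
P*51737 = -1296*51737 = -67051152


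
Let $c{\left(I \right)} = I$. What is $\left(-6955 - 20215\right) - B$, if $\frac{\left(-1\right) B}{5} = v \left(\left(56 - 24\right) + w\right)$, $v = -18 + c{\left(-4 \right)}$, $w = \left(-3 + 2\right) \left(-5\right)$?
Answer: $-31240$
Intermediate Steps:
$w = 5$ ($w = \left(-1\right) \left(-5\right) = 5$)
$v = -22$ ($v = -18 - 4 = -22$)
$B = 4070$ ($B = - 5 \left(- 22 \left(\left(56 - 24\right) + 5\right)\right) = - 5 \left(- 22 \left(32 + 5\right)\right) = - 5 \left(\left(-22\right) 37\right) = \left(-5\right) \left(-814\right) = 4070$)
$\left(-6955 - 20215\right) - B = \left(-6955 - 20215\right) - 4070 = -27170 - 4070 = -31240$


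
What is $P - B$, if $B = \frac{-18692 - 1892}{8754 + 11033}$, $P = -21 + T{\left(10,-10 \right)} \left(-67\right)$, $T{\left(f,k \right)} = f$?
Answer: $- \frac{13652233}{19787} \approx -689.96$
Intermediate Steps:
$P = -691$ ($P = -21 + 10 \left(-67\right) = -21 - 670 = -691$)
$B = - \frac{20584}{19787} \approx -1.0403$
$P - B = -691 - - \frac{20584}{19787} = -691 + \frac{20584}{19787} = - \frac{13652233}{19787}$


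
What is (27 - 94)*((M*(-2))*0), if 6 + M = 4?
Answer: 0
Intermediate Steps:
M = -2 (M = -6 + 4 = -2)
(27 - 94)*((M*(-2))*0) = (27 - 94)*(-2*(-2)*0) = -268*0 = -67*0 = 0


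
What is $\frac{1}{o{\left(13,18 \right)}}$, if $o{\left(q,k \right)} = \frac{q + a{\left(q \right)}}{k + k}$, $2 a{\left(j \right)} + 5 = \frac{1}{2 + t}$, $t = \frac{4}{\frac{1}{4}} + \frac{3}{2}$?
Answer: $\frac{2808}{821} \approx 3.4202$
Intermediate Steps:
$t = \frac{35}{2}$ ($t = 4 \frac{1}{\frac{1}{4}} + 3 \cdot \frac{1}{2} = 4 \cdot 4 + \frac{3}{2} = 16 + \frac{3}{2} = \frac{35}{2} \approx 17.5$)
$a{\left(j \right)} = - \frac{193}{78}$ ($a{\left(j \right)} = - \frac{5}{2} + \frac{1}{2 \left(2 + \frac{35}{2}\right)} = - \frac{5}{2} + \frac{1}{2 \cdot \frac{39}{2}} = - \frac{5}{2} + \frac{1}{2} \cdot \frac{2}{39} = - \frac{5}{2} + \frac{1}{39} = - \frac{193}{78}$)
$o{\left(q,k \right)} = \frac{- \frac{193}{78} + q}{2 k}$ ($o{\left(q,k \right)} = \frac{q - \frac{193}{78}}{k + k} = \frac{- \frac{193}{78} + q}{2 k}$)
$\frac{1}{o{\left(13,18 \right)}} = \frac{1}{\frac{1}{156} \cdot \frac{1}{18} \left(-193 + 78 \cdot 13\right)} = \frac{1}{\frac{1}{156} \cdot \frac{1}{18} \left(-193 + 1014\right)} = \frac{1}{\frac{1}{156} \cdot \frac{1}{18} \cdot 821} = \frac{1}{\frac{821}{2808}} = \frac{2808}{821}$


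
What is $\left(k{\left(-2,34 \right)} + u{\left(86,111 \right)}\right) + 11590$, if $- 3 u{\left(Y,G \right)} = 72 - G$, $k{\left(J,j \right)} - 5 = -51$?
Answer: $11557$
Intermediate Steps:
$k{\left(J,j \right)} = -46$ ($k{\left(J,j \right)} = 5 - 51 = -46$)
$u{\left(Y,G \right)} = -24 + \frac{G}{3}$ ($u{\left(Y,G \right)} = - \frac{72 - G}{3} = -24 + \frac{G}{3}$)
$\left(k{\left(-2,34 \right)} + u{\left(86,111 \right)}\right) + 11590 = \left(-46 + \left(-24 + \frac{1}{3} \cdot 111\right)\right) + 11590 = \left(-46 + \left(-24 + 37\right)\right) + 11590 = \left(-46 + 13\right) + 11590 = -33 + 11590 = 11557$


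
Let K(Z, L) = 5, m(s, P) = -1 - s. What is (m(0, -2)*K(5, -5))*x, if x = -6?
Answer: 30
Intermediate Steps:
(m(0, -2)*K(5, -5))*x = ((-1 - 1*0)*5)*(-6) = ((-1 + 0)*5)*(-6) = -1*5*(-6) = -5*(-6) = 30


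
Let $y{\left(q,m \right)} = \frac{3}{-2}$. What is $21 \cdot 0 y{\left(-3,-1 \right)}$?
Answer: $0$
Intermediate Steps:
$y{\left(q,m \right)} = - \frac{3}{2}$ ($y{\left(q,m \right)} = 3 \left(- \frac{1}{2}\right) = - \frac{3}{2}$)
$21 \cdot 0 y{\left(-3,-1 \right)} = 21 \cdot 0 \left(- \frac{3}{2}\right) = 0 \left(- \frac{3}{2}\right) = 0$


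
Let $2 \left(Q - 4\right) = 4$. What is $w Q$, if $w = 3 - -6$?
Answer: $54$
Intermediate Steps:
$w = 9$ ($w = 3 + 6 = 9$)
$Q = 6$ ($Q = 4 + \frac{1}{2} \cdot 4 = 4 + 2 = 6$)
$w Q = 9 \cdot 6 = 54$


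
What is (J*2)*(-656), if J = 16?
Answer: -20992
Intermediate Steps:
(J*2)*(-656) = (16*2)*(-656) = 32*(-656) = -20992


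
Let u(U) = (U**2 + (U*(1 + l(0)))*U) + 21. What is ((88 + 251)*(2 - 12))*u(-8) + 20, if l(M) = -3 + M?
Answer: 145790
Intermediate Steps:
u(U) = 21 - U**2 (u(U) = (U**2 + (U*(1 + (-3 + 0)))*U) + 21 = (U**2 + (U*(1 - 3))*U) + 21 = (U**2 + (U*(-2))*U) + 21 = (U**2 + (-2*U)*U) + 21 = (U**2 - 2*U**2) + 21 = -U**2 + 21 = 21 - U**2)
((88 + 251)*(2 - 12))*u(-8) + 20 = ((88 + 251)*(2 - 12))*(21 - 1*(-8)**2) + 20 = (339*(-10))*(21 - 1*64) + 20 = -3390*(21 - 64) + 20 = -3390*(-43) + 20 = 145770 + 20 = 145790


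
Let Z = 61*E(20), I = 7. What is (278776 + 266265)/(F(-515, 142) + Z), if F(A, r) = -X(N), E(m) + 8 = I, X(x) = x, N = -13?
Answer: -545041/48 ≈ -11355.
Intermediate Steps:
E(m) = -1 (E(m) = -8 + 7 = -1)
Z = -61 (Z = 61*(-1) = -61)
F(A, r) = 13 (F(A, r) = -1*(-13) = 13)
(278776 + 266265)/(F(-515, 142) + Z) = (278776 + 266265)/(13 - 61) = 545041/(-48) = 545041*(-1/48) = -545041/48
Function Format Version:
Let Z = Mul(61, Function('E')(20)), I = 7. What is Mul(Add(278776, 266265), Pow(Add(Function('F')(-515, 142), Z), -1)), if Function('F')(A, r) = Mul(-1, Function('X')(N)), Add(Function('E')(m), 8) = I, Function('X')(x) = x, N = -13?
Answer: Rational(-545041, 48) ≈ -11355.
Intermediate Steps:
Function('E')(m) = -1 (Function('E')(m) = Add(-8, 7) = -1)
Z = -61 (Z = Mul(61, -1) = -61)
Function('F')(A, r) = 13 (Function('F')(A, r) = Mul(-1, -13) = 13)
Mul(Add(278776, 266265), Pow(Add(Function('F')(-515, 142), Z), -1)) = Mul(Add(278776, 266265), Pow(Add(13, -61), -1)) = Mul(545041, Pow(-48, -1)) = Mul(545041, Rational(-1, 48)) = Rational(-545041, 48)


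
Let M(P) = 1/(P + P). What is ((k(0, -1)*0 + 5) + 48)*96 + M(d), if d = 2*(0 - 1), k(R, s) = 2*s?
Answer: 20351/4 ≈ 5087.8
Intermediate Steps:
d = -2 (d = 2*(-1) = -2)
M(P) = 1/(2*P)
((k(0, -1)*0 + 5) + 48)*96 + M(d) = (((2*(-1))*0 + 5) + 48)*96 + (½)/(-2) = ((-2*0 + 5) + 48)*96 + (½)*(-½) = ((0 + 5) + 48)*96 - ¼ = (5 + 48)*96 - ¼ = 53*96 - ¼ = 5088 - ¼ = 20351/4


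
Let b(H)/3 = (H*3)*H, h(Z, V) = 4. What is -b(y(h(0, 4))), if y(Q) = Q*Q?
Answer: -2304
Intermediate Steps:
y(Q) = Q²
b(H) = 9*H² (b(H) = 3*((H*3)*H) = 3*((3*H)*H) = 3*(3*H²) = 9*H²)
-b(y(h(0, 4))) = -9*(4²)² = -9*16² = -9*256 = -1*2304 = -2304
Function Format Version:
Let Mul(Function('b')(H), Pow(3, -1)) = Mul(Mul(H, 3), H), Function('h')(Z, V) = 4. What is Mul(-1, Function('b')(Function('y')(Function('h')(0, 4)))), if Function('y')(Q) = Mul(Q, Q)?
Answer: -2304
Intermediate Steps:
Function('y')(Q) = Pow(Q, 2)
Function('b')(H) = Mul(9, Pow(H, 2)) (Function('b')(H) = Mul(3, Mul(Mul(H, 3), H)) = Mul(3, Mul(Mul(3, H), H)) = Mul(3, Mul(3, Pow(H, 2))) = Mul(9, Pow(H, 2)))
Mul(-1, Function('b')(Function('y')(Function('h')(0, 4)))) = Mul(-1, Mul(9, Pow(Pow(4, 2), 2))) = Mul(-1, Mul(9, Pow(16, 2))) = Mul(-1, Mul(9, 256)) = Mul(-1, 2304) = -2304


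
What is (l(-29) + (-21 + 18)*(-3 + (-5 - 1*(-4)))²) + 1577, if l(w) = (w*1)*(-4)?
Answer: 1645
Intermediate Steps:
l(w) = -4*w (l(w) = w*(-4) = -4*w)
(l(-29) + (-21 + 18)*(-3 + (-5 - 1*(-4)))²) + 1577 = (-4*(-29) + (-21 + 18)*(-3 + (-5 - 1*(-4)))²) + 1577 = (116 - 3*(-3 + (-5 + 4))²) + 1577 = (116 - 3*(-3 - 1)²) + 1577 = (116 - 3*(-4)²) + 1577 = (116 - 3*16) + 1577 = (116 - 48) + 1577 = 68 + 1577 = 1645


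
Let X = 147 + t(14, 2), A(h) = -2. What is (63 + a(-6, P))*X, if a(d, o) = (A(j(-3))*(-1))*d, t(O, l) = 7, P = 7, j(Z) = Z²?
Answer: 7854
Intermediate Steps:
a(d, o) = 2*d (a(d, o) = (-2*(-1))*d = 2*d)
X = 154 (X = 147 + 7 = 154)
(63 + a(-6, P))*X = (63 + 2*(-6))*154 = (63 - 12)*154 = 51*154 = 7854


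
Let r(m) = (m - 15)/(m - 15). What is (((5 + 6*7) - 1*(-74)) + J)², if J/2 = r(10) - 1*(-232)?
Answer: 344569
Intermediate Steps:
r(m) = 1 (r(m) = (-15 + m)/(-15 + m) = 1)
J = 466 (J = 2*(1 - 1*(-232)) = 2*(1 + 232) = 2*233 = 466)
(((5 + 6*7) - 1*(-74)) + J)² = (((5 + 6*7) - 1*(-74)) + 466)² = (((5 + 42) + 74) + 466)² = ((47 + 74) + 466)² = (121 + 466)² = 587² = 344569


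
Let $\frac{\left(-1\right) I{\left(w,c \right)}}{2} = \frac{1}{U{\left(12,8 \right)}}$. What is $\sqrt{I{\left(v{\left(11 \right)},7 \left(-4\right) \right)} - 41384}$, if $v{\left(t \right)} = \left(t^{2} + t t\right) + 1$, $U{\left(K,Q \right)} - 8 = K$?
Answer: $\frac{i \sqrt{4138410}}{10} \approx 203.43 i$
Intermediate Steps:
$U{\left(K,Q \right)} = 8 + K$
$v{\left(t \right)} = 1 + 2 t^{2}$ ($v{\left(t \right)} = \left(t^{2} + t^{2}\right) + 1 = 2 t^{2} + 1 = 1 + 2 t^{2}$)
$I{\left(w,c \right)} = - \frac{1}{10}$ ($I{\left(w,c \right)} = - \frac{2}{8 + 12} = - \frac{2}{20} = \left(-2\right) \frac{1}{20} = - \frac{1}{10}$)
$\sqrt{I{\left(v{\left(11 \right)},7 \left(-4\right) \right)} - 41384} = \sqrt{- \frac{1}{10} - 41384} = \sqrt{- \frac{413841}{10}} = \frac{i \sqrt{4138410}}{10}$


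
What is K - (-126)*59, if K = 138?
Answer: 7572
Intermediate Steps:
K - (-126)*59 = 138 - (-126)*59 = 138 - 126*(-59) = 138 + 7434 = 7572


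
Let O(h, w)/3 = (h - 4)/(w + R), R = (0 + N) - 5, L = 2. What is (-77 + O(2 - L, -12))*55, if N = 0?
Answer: -71335/17 ≈ -4196.2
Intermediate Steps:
R = -5 (R = (0 + 0) - 5 = 0 - 5 = -5)
O(h, w) = 3*(-4 + h)/(-5 + w) (O(h, w) = 3*((h - 4)/(w - 5)) = 3*((-4 + h)/(-5 + w)) = 3*(-4 + h)/(-5 + w))
(-77 + O(2 - L, -12))*55 = (-77 + 3*(-4 + (2 - 1*2))/(-5 - 12))*55 = (-77 + 3*(-4 + (2 - 2))/(-17))*55 = (-77 + 3*(-1/17)*(-4 + 0))*55 = (-77 + 3*(-1/17)*(-4))*55 = (-77 + 12/17)*55 = -1297/17*55 = -71335/17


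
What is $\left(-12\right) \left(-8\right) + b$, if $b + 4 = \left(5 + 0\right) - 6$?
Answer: $91$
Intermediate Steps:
$b = -5$ ($b = -4 + \left(\left(5 + 0\right) - 6\right) = -4 + \left(5 - 6\right) = -4 - 1 = -5$)
$\left(-12\right) \left(-8\right) + b = \left(-12\right) \left(-8\right) - 5 = 96 - 5 = 91$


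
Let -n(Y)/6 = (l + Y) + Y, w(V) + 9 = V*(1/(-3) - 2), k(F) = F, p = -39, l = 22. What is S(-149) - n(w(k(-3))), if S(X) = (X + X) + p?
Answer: -229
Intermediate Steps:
S(X) = -39 + 2*X (S(X) = (X + X) - 39 = 2*X - 39 = -39 + 2*X)
w(V) = -9 - 7*V/3 (w(V) = -9 + V*(1/(-3) - 2) = -9 + V*(-1/3 - 2) = -9 + V*(-7/3) = -9 - 7*V/3)
n(Y) = -132 - 12*Y (n(Y) = -6*((22 + Y) + Y) = -6*(22 + 2*Y) = -132 - 12*Y)
S(-149) - n(w(k(-3))) = (-39 + 2*(-149)) - (-132 - 12*(-9 - 7/3*(-3))) = (-39 - 298) - (-132 - 12*(-9 + 7)) = -337 - (-132 - 12*(-2)) = -337 - (-132 + 24) = -337 - 1*(-108) = -337 + 108 = -229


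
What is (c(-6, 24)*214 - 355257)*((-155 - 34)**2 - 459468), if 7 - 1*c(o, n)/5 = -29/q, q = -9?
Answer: 148826208439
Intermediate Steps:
c(o, n) = 170/9 (c(o, n) = 35 - (-145)/(-9) = 35 - (-145)*(-1)/9 = 35 - 5*29/9 = 35 - 145/9 = 170/9)
(c(-6, 24)*214 - 355257)*((-155 - 34)**2 - 459468) = ((170/9)*214 - 355257)*((-155 - 34)**2 - 459468) = (36380/9 - 355257)*((-189)**2 - 459468) = -3160933*(35721 - 459468)/9 = -3160933/9*(-423747) = 148826208439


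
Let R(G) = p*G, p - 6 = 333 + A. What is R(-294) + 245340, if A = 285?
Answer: 61884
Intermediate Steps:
p = 624 (p = 6 + (333 + 285) = 6 + 618 = 624)
R(G) = 624*G
R(-294) + 245340 = 624*(-294) + 245340 = -183456 + 245340 = 61884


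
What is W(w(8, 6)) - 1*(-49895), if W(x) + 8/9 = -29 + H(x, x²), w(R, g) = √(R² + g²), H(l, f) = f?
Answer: 449686/9 ≈ 49965.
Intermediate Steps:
W(x) = -269/9 + x² (W(x) = -8/9 + (-29 + x²) = -269/9 + x²)
W(w(8, 6)) - 1*(-49895) = (-269/9 + (√(8² + 6²))²) - 1*(-49895) = (-269/9 + (√(64 + 36))²) + 49895 = (-269/9 + (√100)²) + 49895 = (-269/9 + 10²) + 49895 = (-269/9 + 100) + 49895 = 631/9 + 49895 = 449686/9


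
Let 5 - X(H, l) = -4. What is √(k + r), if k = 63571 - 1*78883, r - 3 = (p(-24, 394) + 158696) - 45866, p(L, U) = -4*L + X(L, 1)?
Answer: √97626 ≈ 312.45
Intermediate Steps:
X(H, l) = 9 (X(H, l) = 5 - 1*(-4) = 5 + 4 = 9)
p(L, U) = 9 - 4*L (p(L, U) = -4*L + 9 = 9 - 4*L)
r = 112938 (r = 3 + (((9 - 4*(-24)) + 158696) - 45866) = 3 + (((9 + 96) + 158696) - 45866) = 3 + ((105 + 158696) - 45866) = 3 + (158801 - 45866) = 3 + 112935 = 112938)
k = -15312 (k = 63571 - 78883 = -15312)
√(k + r) = √(-15312 + 112938) = √97626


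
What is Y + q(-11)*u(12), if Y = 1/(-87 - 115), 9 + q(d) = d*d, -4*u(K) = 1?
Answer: -5657/202 ≈ -28.005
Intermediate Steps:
u(K) = -¼ (u(K) = -¼*1 = -¼)
q(d) = -9 + d² (q(d) = -9 + d*d = -9 + d²)
Y = -1/202 (Y = 1/(-202) = -1/202 ≈ -0.0049505)
Y + q(-11)*u(12) = -1/202 + (-9 + (-11)²)*(-¼) = -1/202 + (-9 + 121)*(-¼) = -1/202 + 112*(-¼) = -1/202 - 28 = -5657/202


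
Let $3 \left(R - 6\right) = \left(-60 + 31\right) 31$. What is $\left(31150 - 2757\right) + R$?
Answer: $\frac{84298}{3} \approx 28099.0$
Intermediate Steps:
$R = - \frac{881}{3}$ ($R = 6 + \frac{\left(-60 + 31\right) 31}{3} = 6 + \frac{\left(-29\right) 31}{3} = 6 + \frac{1}{3} \left(-899\right) = 6 - \frac{899}{3} = - \frac{881}{3} \approx -293.67$)
$\left(31150 - 2757\right) + R = \left(31150 - 2757\right) - \frac{881}{3} = 28393 - \frac{881}{3} = \frac{84298}{3}$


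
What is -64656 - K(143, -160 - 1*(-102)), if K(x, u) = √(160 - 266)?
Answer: -64656 - I*√106 ≈ -64656.0 - 10.296*I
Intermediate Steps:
K(x, u) = I*√106 (K(x, u) = √(-106) = I*√106)
-64656 - K(143, -160 - 1*(-102)) = -64656 - I*√106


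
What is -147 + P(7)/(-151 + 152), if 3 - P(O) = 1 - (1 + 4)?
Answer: -140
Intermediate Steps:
P(O) = 7 (P(O) = 3 - (1 - (1 + 4)) = 3 - (1 - 1*5) = 3 - (1 - 5) = 3 - 1*(-4) = 3 + 4 = 7)
-147 + P(7)/(-151 + 152) = -147 + 7/(-151 + 152) = -147 + 7/1 = -147 + 1*7 = -147 + 7 = -140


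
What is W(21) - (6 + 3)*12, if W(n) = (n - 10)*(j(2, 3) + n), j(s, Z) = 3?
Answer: 156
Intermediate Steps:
W(n) = (-10 + n)*(3 + n) (W(n) = (n - 10)*(3 + n) = (-10 + n)*(3 + n))
W(21) - (6 + 3)*12 = (-30 + 21**2 - 7*21) - (6 + 3)*12 = (-30 + 441 - 147) - 9*12 = 264 - 1*108 = 264 - 108 = 156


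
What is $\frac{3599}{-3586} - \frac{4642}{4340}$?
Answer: $- \frac{4033234}{1945405} \approx -2.0732$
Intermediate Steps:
$\frac{3599}{-3586} - \frac{4642}{4340} = 3599 \left(- \frac{1}{3586}\right) - \frac{2321}{2170} = - \frac{3599}{3586} - \frac{2321}{2170} = - \frac{4033234}{1945405}$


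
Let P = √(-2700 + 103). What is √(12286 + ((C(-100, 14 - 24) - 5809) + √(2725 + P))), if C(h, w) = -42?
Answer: √(6435 + √(2725 + 7*I*√53)) ≈ 80.543 + 0.003*I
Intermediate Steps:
P = 7*I*√53 (P = √(-2597) = 7*I*√53 ≈ 50.961*I)
√(12286 + ((C(-100, 14 - 24) - 5809) + √(2725 + P))) = √(12286 + ((-42 - 5809) + √(2725 + 7*I*√53))) = √(12286 + (-5851 + √(2725 + 7*I*√53))) = √(6435 + √(2725 + 7*I*√53))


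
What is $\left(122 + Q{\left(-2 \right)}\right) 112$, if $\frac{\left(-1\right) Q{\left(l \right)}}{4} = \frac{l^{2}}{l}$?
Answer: $14560$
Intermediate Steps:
$Q{\left(l \right)} = - 4 l$ ($Q{\left(l \right)} = - 4 \frac{l^{2}}{l} = - 4 l$)
$\left(122 + Q{\left(-2 \right)}\right) 112 = \left(122 - -8\right) 112 = \left(122 + 8\right) 112 = 130 \cdot 112 = 14560$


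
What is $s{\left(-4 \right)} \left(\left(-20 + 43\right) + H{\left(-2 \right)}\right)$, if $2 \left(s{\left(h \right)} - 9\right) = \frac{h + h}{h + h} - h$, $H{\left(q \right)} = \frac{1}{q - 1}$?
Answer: $\frac{782}{3} \approx 260.67$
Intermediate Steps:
$H{\left(q \right)} = \frac{1}{-1 + q}$
$s{\left(h \right)} = \frac{19}{2} - \frac{h}{2}$ ($s{\left(h \right)} = 9 + \frac{\frac{h + h}{h + h} - h}{2} = 9 + \frac{\frac{2 h}{2 h} - h}{2} = 9 + \frac{2 h \frac{1}{2 h} - h}{2} = 9 + \frac{1 - h}{2} = 9 - \left(- \frac{1}{2} + \frac{h}{2}\right) = \frac{19}{2} - \frac{h}{2}$)
$s{\left(-4 \right)} \left(\left(-20 + 43\right) + H{\left(-2 \right)}\right) = \left(\frac{19}{2} - -2\right) \left(\left(-20 + 43\right) + \frac{1}{-1 - 2}\right) = \left(\frac{19}{2} + 2\right) \left(23 + \frac{1}{-3}\right) = \frac{23 \left(23 - \frac{1}{3}\right)}{2} = \frac{23}{2} \cdot \frac{68}{3} = \frac{782}{3}$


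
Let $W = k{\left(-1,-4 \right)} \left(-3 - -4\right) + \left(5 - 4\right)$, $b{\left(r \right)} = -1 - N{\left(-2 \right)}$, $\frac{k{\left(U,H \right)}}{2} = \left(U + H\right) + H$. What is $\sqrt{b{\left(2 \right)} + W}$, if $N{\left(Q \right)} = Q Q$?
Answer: $i \sqrt{22} \approx 4.6904 i$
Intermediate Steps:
$N{\left(Q \right)} = Q^{2}$
$k{\left(U,H \right)} = 2 U + 4 H$ ($k{\left(U,H \right)} = 2 \left(\left(U + H\right) + H\right) = 2 \left(\left(H + U\right) + H\right) = 2 \left(U + 2 H\right) = 2 U + 4 H$)
$b{\left(r \right)} = -5$ ($b{\left(r \right)} = -1 - \left(-2\right)^{2} = -1 - 4 = -5$)
$W = -17$ ($W = \left(2 \left(-1\right) + 4 \left(-4\right)\right) \left(-3 - -4\right) + \left(5 - 4\right) = \left(-2 - 16\right) \left(-3 + 4\right) + \left(5 - 4\right) = \left(-18\right) 1 + 1 = -18 + 1 = -17$)
$\sqrt{b{\left(2 \right)} + W} = \sqrt{-5 - 17} = \sqrt{-22} = i \sqrt{22}$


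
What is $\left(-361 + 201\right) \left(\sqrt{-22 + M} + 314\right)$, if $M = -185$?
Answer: $-50240 - 480 i \sqrt{23} \approx -50240.0 - 2302.0 i$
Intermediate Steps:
$\left(-361 + 201\right) \left(\sqrt{-22 + M} + 314\right) = \left(-361 + 201\right) \left(\sqrt{-22 - 185} + 314\right) = - 160 \left(\sqrt{-207} + 314\right) = - 160 \left(3 i \sqrt{23} + 314\right) = - 160 \left(314 + 3 i \sqrt{23}\right) = -50240 - 480 i \sqrt{23}$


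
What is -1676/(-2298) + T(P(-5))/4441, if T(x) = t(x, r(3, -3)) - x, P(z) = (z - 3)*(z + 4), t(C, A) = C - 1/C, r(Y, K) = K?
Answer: 29771315/40821672 ≈ 0.72930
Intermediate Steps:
P(z) = (-3 + z)*(4 + z)
T(x) = -1/x (T(x) = (x - 1/x) - x = -1/x)
-1676/(-2298) + T(P(-5))/4441 = -1676/(-2298) - 1/(-12 - 5 + (-5)²)/4441 = -1676*(-1/2298) - 1/(-12 - 5 + 25)*(1/4441) = 838/1149 - 1/8*(1/4441) = 838/1149 - 1*⅛*(1/4441) = 838/1149 - ⅛*1/4441 = 838/1149 - 1/35528 = 29771315/40821672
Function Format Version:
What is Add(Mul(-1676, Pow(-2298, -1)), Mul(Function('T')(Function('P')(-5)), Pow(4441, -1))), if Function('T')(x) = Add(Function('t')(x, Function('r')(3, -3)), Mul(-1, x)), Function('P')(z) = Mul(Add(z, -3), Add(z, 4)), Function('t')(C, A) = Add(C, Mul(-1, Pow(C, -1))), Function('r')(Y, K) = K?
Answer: Rational(29771315, 40821672) ≈ 0.72930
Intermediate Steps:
Function('P')(z) = Mul(Add(-3, z), Add(4, z))
Function('T')(x) = Mul(-1, Pow(x, -1)) (Function('T')(x) = Add(Add(x, Mul(-1, Pow(x, -1))), Mul(-1, x)) = Mul(-1, Pow(x, -1)))
Add(Mul(-1676, Pow(-2298, -1)), Mul(Function('T')(Function('P')(-5)), Pow(4441, -1))) = Add(Mul(-1676, Pow(-2298, -1)), Mul(Mul(-1, Pow(Add(-12, -5, Pow(-5, 2)), -1)), Pow(4441, -1))) = Add(Mul(-1676, Rational(-1, 2298)), Mul(Mul(-1, Pow(Add(-12, -5, 25), -1)), Rational(1, 4441))) = Add(Rational(838, 1149), Mul(Mul(-1, Pow(8, -1)), Rational(1, 4441))) = Add(Rational(838, 1149), Mul(Mul(-1, Rational(1, 8)), Rational(1, 4441))) = Add(Rational(838, 1149), Mul(Rational(-1, 8), Rational(1, 4441))) = Add(Rational(838, 1149), Rational(-1, 35528)) = Rational(29771315, 40821672)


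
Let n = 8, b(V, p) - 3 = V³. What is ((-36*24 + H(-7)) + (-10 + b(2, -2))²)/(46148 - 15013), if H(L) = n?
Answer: -171/6227 ≈ -0.027461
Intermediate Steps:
b(V, p) = 3 + V³
H(L) = 8
((-36*24 + H(-7)) + (-10 + b(2, -2))²)/(46148 - 15013) = ((-36*24 + 8) + (-10 + (3 + 2³))²)/(46148 - 15013) = ((-864 + 8) + (-10 + (3 + 8))²)/31135 = (-856 + (-10 + 11)²)*(1/31135) = (-856 + 1²)*(1/31135) = (-856 + 1)*(1/31135) = -855*1/31135 = -171/6227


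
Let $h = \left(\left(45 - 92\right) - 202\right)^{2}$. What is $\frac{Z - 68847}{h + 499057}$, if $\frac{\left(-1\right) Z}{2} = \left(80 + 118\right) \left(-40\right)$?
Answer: $- \frac{53007}{561058} \approx -0.094477$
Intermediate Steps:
$Z = 15840$ ($Z = - 2 \left(80 + 118\right) \left(-40\right) = - 2 \cdot 198 \left(-40\right) = \left(-2\right) \left(-7920\right) = 15840$)
$h = 62001$ ($h = \left(\left(45 - 92\right) - 202\right)^{2} = \left(-47 - 202\right)^{2} = \left(-249\right)^{2} = 62001$)
$\frac{Z - 68847}{h + 499057} = \frac{15840 - 68847}{62001 + 499057} = - \frac{53007}{561058}$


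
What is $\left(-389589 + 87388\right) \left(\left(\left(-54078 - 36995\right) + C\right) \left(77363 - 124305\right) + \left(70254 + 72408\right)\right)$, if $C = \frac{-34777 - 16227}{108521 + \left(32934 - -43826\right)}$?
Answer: $- \frac{239383283586638380236}{185281} \approx -1.292 \cdot 10^{15}$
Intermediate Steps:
$C = - \frac{51004}{185281}$ ($C = - \frac{51004}{108521 + \left(32934 + 43826\right)} = - \frac{51004}{108521 + 76760} = - \frac{51004}{185281} \approx -0.27528$)
$\left(-389589 + 87388\right) \left(\left(\left(-54078 - 36995\right) + C\right) \left(77363 - 124305\right) + \left(70254 + 72408\right)\right) = \left(-389589 + 87388\right) \left(\left(\left(-54078 - 36995\right) - \frac{51004}{185281}\right) \left(77363 - 124305\right) + \left(70254 + 72408\right)\right) = - 302201 \left(\left(-91073 - \frac{51004}{185281}\right) \left(-46942\right) + 142662\right) = - 302201 \left(\left(- \frac{16874147517}{185281}\right) \left(-46942\right) + 142662\right) = - 302201 \left(\frac{792106232743014}{185281} + 142662\right) = \left(-302201\right) \frac{792132665301036}{185281} = - \frac{239383283586638380236}{185281}$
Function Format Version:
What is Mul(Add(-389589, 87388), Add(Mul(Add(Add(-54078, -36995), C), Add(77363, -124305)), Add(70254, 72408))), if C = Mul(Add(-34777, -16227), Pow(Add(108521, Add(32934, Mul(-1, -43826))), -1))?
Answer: Rational(-239383283586638380236, 185281) ≈ -1.2920e+15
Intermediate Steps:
C = Rational(-51004, 185281) (C = Mul(-51004, Pow(Add(108521, Add(32934, 43826)), -1)) = Mul(-51004, Pow(Add(108521, 76760), -1)) = Mul(-51004, Pow(185281, -1)) = Mul(-51004, Rational(1, 185281)) = Rational(-51004, 185281) ≈ -0.27528)
Mul(Add(-389589, 87388), Add(Mul(Add(Add(-54078, -36995), C), Add(77363, -124305)), Add(70254, 72408))) = Mul(Add(-389589, 87388), Add(Mul(Add(Add(-54078, -36995), Rational(-51004, 185281)), Add(77363, -124305)), Add(70254, 72408))) = Mul(-302201, Add(Mul(Add(-91073, Rational(-51004, 185281)), -46942), 142662)) = Mul(-302201, Add(Mul(Rational(-16874147517, 185281), -46942), 142662)) = Mul(-302201, Add(Rational(792106232743014, 185281), 142662)) = Mul(-302201, Rational(792132665301036, 185281)) = Rational(-239383283586638380236, 185281)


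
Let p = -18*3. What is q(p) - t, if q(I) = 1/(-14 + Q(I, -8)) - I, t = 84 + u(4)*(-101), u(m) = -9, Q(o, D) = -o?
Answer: -37559/40 ≈ -938.97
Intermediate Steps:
p = -54
t = 993 (t = 84 - 9*(-101) = 84 + 909 = 993)
q(I) = 1/(-14 - I) - I
q(p) - t = (-1 - 1*(-54)² - 14*(-54))/(14 - 54) - 1*993 = (-1 - 1*2916 + 756)/(-40) - 993 = -(-1 - 2916 + 756)/40 - 993 = -1/40*(-2161) - 993 = 2161/40 - 993 = -37559/40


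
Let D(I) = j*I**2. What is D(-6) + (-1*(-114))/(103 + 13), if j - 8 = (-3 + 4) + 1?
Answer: 20937/58 ≈ 360.98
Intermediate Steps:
j = 10 (j = 8 + ((-3 + 4) + 1) = 8 + (1 + 1) = 8 + 2 = 10)
D(I) = 10*I**2
D(-6) + (-1*(-114))/(103 + 13) = 10*(-6)**2 + (-1*(-114))/(103 + 13) = 10*36 + 114/116 = 360 + 114*(1/116) = 360 + 57/58 = 20937/58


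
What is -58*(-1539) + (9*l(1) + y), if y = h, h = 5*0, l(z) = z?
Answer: 89271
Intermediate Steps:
h = 0
y = 0
-58*(-1539) + (9*l(1) + y) = -58*(-1539) + (9*1 + 0) = 89262 + (9 + 0) = 89262 + 9 = 89271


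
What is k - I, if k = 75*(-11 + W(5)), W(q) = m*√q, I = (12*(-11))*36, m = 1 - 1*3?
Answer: 3927 - 150*√5 ≈ 3591.6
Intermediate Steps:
m = -2 (m = 1 - 3 = -2)
I = -4752 (I = -132*36 = -4752)
W(q) = -2*√q
k = -825 - 150*√5 (k = 75*(-11 - 2*√5) = -825 - 150*√5 ≈ -1160.4)
k - I = (-825 - 150*√5) - 1*(-4752) = (-825 - 150*√5) + 4752 = 3927 - 150*√5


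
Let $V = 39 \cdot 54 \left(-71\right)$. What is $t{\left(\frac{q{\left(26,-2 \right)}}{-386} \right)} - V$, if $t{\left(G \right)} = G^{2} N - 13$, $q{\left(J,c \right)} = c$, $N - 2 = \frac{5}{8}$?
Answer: $\frac{44553677917}{297992} \approx 1.4951 \cdot 10^{5}$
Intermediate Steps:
$N = \frac{21}{8}$ ($N = 2 + \frac{5}{8} = \frac{21}{8} \approx 2.625$)
$V = -149526$ ($V = 2106 \left(-71\right) = -149526$)
$t{\left(G \right)} = -13 + \frac{21 G^{2}}{8}$ ($t{\left(G \right)} = G^{2} \cdot \frac{21}{8} - 13 = \frac{21 G^{2}}{8} - 13 = -13 + \frac{21 G^{2}}{8}$)
$t{\left(\frac{q{\left(26,-2 \right)}}{-386} \right)} - V = \left(-13 + \frac{21 \left(- \frac{2}{-386}\right)^{2}}{8}\right) - -149526 = \left(-13 + \frac{21 \left(\left(-2\right) \left(- \frac{1}{386}\right)\right)^{2}}{8}\right) + 149526 = \left(-13 + \frac{21}{8 \cdot 37249}\right) + 149526 = \left(-13 + \frac{21}{8} \cdot \frac{1}{37249}\right) + 149526 = \left(-13 + \frac{21}{297992}\right) + 149526 = - \frac{3873875}{297992} + 149526 = \frac{44553677917}{297992}$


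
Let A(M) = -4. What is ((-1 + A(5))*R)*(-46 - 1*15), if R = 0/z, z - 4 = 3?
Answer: 0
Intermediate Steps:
z = 7 (z = 4 + 3 = 7)
R = 0 (R = 0/7 = 0*(⅐) = 0)
((-1 + A(5))*R)*(-46 - 1*15) = ((-1 - 4)*0)*(-46 - 1*15) = (-5*0)*(-46 - 15) = 0*(-61) = 0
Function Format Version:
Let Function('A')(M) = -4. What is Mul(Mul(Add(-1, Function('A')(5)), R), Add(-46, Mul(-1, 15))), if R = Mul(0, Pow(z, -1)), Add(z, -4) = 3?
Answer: 0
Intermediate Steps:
z = 7 (z = Add(4, 3) = 7)
R = 0 (R = Mul(0, Pow(7, -1)) = Mul(0, Rational(1, 7)) = 0)
Mul(Mul(Add(-1, Function('A')(5)), R), Add(-46, Mul(-1, 15))) = Mul(Mul(Add(-1, -4), 0), Add(-46, Mul(-1, 15))) = Mul(Mul(-5, 0), Add(-46, -15)) = Mul(0, -61) = 0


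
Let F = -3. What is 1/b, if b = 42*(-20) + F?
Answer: -1/843 ≈ -0.0011862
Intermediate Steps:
b = -843 (b = 42*(-20) - 3 = -840 - 3 = -843)
1/b = 1/(-843) = -1/843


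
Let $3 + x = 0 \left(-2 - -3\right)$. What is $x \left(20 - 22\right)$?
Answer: $6$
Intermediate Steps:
$x = -3$ ($x = -3 + 0 \left(-2 - -3\right) = -3 + 0 \left(-2 + 3\right) = -3 + 0 \cdot 1 = -3 + 0 = -3$)
$x \left(20 - 22\right) = - 3 \left(20 - 22\right) = \left(-3\right) \left(-2\right) = 6$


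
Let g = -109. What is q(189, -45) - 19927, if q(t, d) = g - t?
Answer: -20225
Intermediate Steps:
q(t, d) = -109 - t
q(189, -45) - 19927 = (-109 - 1*189) - 19927 = (-109 - 189) - 19927 = -298 - 19927 = -20225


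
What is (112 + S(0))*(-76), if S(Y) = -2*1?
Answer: -8360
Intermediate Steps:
S(Y) = -2
(112 + S(0))*(-76) = (112 - 2)*(-76) = 110*(-76) = -8360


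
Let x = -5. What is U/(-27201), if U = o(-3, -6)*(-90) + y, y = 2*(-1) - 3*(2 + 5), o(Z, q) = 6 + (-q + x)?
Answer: 653/27201 ≈ 0.024006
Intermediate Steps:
o(Z, q) = 1 - q (o(Z, q) = 6 + (-q - 5) = 6 + (-5 - q) = 1 - q)
y = -23 (y = -2 - 3*7 = -2 - 21 = -23)
U = -653 (U = (1 - 1*(-6))*(-90) - 23 = (1 + 6)*(-90) - 23 = 7*(-90) - 23 = -630 - 23 = -653)
U/(-27201) = -653/(-27201) = -653*(-1/27201) = 653/27201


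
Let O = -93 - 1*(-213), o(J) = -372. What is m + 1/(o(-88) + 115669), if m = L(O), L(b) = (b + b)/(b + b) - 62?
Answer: -7033116/115297 ≈ -61.000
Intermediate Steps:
O = 120 (O = -93 + 213 = 120)
L(b) = -61 (L(b) = (2*b)/((2*b)) - 62 = (2*b)*(1/(2*b)) - 62 = 1 - 62 = -61)
m = -61
m + 1/(o(-88) + 115669) = -61 + 1/(-372 + 115669) = -61 + 1/115297 = -7033116/115297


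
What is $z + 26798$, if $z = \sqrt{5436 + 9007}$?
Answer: $26798 + \sqrt{14443} \approx 26918.0$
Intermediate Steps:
$z = \sqrt{14443} \approx 120.18$
$z + 26798 = \sqrt{14443} + 26798 = 26798 + \sqrt{14443}$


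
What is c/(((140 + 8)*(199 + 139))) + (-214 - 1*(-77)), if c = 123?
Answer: -6853165/50024 ≈ -137.00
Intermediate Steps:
c/(((140 + 8)*(199 + 139))) + (-214 - 1*(-77)) = 123/(((140 + 8)*(199 + 139))) + (-214 - 1*(-77)) = 123/((148*338)) + (-214 + 77) = 123/50024 - 137 = -6853165/50024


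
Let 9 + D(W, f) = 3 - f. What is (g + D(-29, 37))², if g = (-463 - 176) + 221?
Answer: 212521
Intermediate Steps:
D(W, f) = -6 - f (D(W, f) = -9 + (3 - f) = -6 - f)
g = -418 (g = -639 + 221 = -418)
(g + D(-29, 37))² = (-418 + (-6 - 1*37))² = (-418 + (-6 - 37))² = (-418 - 43)² = (-461)² = 212521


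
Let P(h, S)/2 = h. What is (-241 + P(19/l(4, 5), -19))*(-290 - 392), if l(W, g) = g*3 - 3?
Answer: 486607/3 ≈ 1.6220e+5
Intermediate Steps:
l(W, g) = -3 + 3*g (l(W, g) = 3*g - 3 = -3 + 3*g)
P(h, S) = 2*h
(-241 + P(19/l(4, 5), -19))*(-290 - 392) = (-241 + 2*(19/(-3 + 3*5)))*(-290 - 392) = (-241 + 2*(19/(-3 + 15)))*(-682) = (-241 + 2*(19/12))*(-682) = (-241 + 19/6)*(-682) = -1427/6*(-682) = 486607/3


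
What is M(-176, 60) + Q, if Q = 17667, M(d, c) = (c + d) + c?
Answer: 17611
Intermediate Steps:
M(d, c) = d + 2*c
M(-176, 60) + Q = (-176 + 2*60) + 17667 = (-176 + 120) + 17667 = -56 + 17667 = 17611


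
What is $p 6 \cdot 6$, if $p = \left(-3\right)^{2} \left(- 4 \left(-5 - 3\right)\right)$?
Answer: $10368$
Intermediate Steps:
$p = 288$ ($p = 9 \left(\left(-4\right) \left(-8\right)\right) = 9 \cdot 32 = 288$)
$p 6 \cdot 6 = 288 \cdot 6 \cdot 6 = 288 \cdot 36 = 10368$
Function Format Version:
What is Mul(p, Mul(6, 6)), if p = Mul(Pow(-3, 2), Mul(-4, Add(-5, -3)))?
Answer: 10368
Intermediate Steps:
p = 288 (p = Mul(9, Mul(-4, -8)) = Mul(9, 32) = 288)
Mul(p, Mul(6, 6)) = Mul(288, Mul(6, 6)) = Mul(288, 36) = 10368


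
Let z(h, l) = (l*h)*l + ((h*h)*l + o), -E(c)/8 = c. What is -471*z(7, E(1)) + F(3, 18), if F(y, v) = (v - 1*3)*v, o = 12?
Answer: -31758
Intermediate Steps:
E(c) = -8*c
F(y, v) = v*(-3 + v) (F(y, v) = (v - 3)*v = (-3 + v)*v = v*(-3 + v))
z(h, l) = 12 + h*l² + l*h² (z(h, l) = (l*h)*l + ((h*h)*l + 12) = (h*l)*l + (h²*l + 12) = h*l² + (l*h² + 12) = h*l² + (12 + l*h²) = 12 + h*l² + l*h²)
-471*z(7, E(1)) + F(3, 18) = -471*(12 + 7*(-8*1)² - 8*1*7²) + 18*(-3 + 18) = -471*(12 + 7*(-8)² - 8*49) + 18*15 = -471*(12 + 7*64 - 392) + 270 = -471*(12 + 448 - 392) + 270 = -471*68 + 270 = -32028 + 270 = -31758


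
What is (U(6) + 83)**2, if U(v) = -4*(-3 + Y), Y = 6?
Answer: 5041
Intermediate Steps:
U(v) = -12 (U(v) = -4*(-3 + 6) = -4*3 = -12)
(U(6) + 83)**2 = (-12 + 83)**2 = 71**2 = 5041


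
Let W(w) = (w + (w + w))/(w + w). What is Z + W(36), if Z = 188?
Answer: 379/2 ≈ 189.50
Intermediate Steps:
W(w) = 3/2 (W(w) = (w + 2*w)/((2*w)) = (3*w)*(1/(2*w)) = 3/2)
Z + W(36) = 188 + 3/2 = 379/2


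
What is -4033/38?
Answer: -4033/38 ≈ -106.13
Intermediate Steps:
-4033/38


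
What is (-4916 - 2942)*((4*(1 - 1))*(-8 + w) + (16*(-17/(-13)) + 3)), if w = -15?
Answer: -2443838/13 ≈ -1.8799e+5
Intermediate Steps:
(-4916 - 2942)*((4*(1 - 1))*(-8 + w) + (16*(-17/(-13)) + 3)) = (-4916 - 2942)*((4*(1 - 1))*(-8 - 15) + (16*(-17/(-13)) + 3)) = -7858*((4*0)*(-23) + (16*(-17*(-1/13)) + 3)) = -7858*(0*(-23) + (16*(17/13) + 3)) = -7858*(0 + (272/13 + 3)) = -7858*(0 + 311/13) = -7858*311/13 = -2443838/13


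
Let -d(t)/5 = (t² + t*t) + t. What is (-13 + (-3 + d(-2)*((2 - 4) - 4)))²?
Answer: 26896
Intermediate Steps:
d(t) = -10*t² - 5*t (d(t) = -5*((t² + t*t) + t) = -5*((t² + t²) + t) = -5*(2*t² + t) = -5*(t + 2*t²) = -10*t² - 5*t)
(-13 + (-3 + d(-2)*((2 - 4) - 4)))² = (-13 + (-3 + (-5*(-2)*(1 + 2*(-2)))*((2 - 4) - 4)))² = (-13 + (-3 + (-5*(-2)*(1 - 4))*(-2 - 4)))² = (-13 + (-3 - 5*(-2)*(-3)*(-6)))² = (-13 + (-3 - 30*(-6)))² = (-13 + (-3 + 180))² = (-13 + 177)² = 164² = 26896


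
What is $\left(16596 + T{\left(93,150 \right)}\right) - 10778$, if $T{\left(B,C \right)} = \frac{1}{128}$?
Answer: $\frac{744705}{128} \approx 5818.0$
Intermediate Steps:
$T{\left(B,C \right)} = \frac{1}{128}$
$\left(16596 + T{\left(93,150 \right)}\right) - 10778 = \left(16596 + \frac{1}{128}\right) - 10778 = \frac{2124289}{128} - 10778 = \frac{744705}{128}$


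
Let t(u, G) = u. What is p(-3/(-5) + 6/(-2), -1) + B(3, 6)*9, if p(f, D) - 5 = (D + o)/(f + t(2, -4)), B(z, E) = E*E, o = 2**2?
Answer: 643/2 ≈ 321.50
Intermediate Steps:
o = 4
B(z, E) = E**2
p(f, D) = 5 + (4 + D)/(2 + f) (p(f, D) = 5 + (D + 4)/(f + 2) = 5 + (4 + D)/(2 + f))
p(-3/(-5) + 6/(-2), -1) + B(3, 6)*9 = (14 - 1 + 5*(-3/(-5) + 6/(-2)))/(2 + (-3/(-5) + 6/(-2))) + 6**2*9 = (14 - 1 + 5*(-3*(-1/5) + 6*(-1/2)))/(2 + (-3*(-1/5) + 6*(-1/2))) + 36*9 = (14 - 1 + 5*(3/5 - 3))/(2 + (3/5 - 3)) + 324 = (14 - 1 + 5*(-12/5))/(2 - 12/5) + 324 = (14 - 1 - 12)/(-2/5) + 324 = -5/2*1 + 324 = -5/2 + 324 = 643/2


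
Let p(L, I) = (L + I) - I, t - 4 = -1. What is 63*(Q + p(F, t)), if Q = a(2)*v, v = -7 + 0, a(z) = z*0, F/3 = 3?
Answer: 567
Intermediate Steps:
t = 3 (t = 4 - 1 = 3)
F = 9 (F = 3*3 = 9)
a(z) = 0
v = -7
Q = 0 (Q = 0*(-7) = 0)
p(L, I) = L (p(L, I) = (I + L) - I = L)
63*(Q + p(F, t)) = 63*(0 + 9) = 63*9 = 567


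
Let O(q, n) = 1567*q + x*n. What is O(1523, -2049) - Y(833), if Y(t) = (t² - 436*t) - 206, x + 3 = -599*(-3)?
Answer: -1619860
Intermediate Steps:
x = 1794 (x = -3 - 599*(-3) = -3 + 1797 = 1794)
Y(t) = -206 + t² - 436*t
O(q, n) = 1567*q + 1794*n
O(1523, -2049) - Y(833) = (1567*1523 + 1794*(-2049)) - (-206 + 833² - 436*833) = (2386541 - 3675906) - (-206 + 693889 - 363188) = -1289365 - 1*330495 = -1289365 - 330495 = -1619860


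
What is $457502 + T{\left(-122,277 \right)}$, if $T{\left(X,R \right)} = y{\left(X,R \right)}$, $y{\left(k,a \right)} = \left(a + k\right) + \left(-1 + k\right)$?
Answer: $457534$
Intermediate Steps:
$y{\left(k,a \right)} = -1 + a + 2 k$
$T{\left(X,R \right)} = -1 + R + 2 X$
$457502 + T{\left(-122,277 \right)} = 457502 + \left(-1 + 277 + 2 \left(-122\right)\right) = 457502 - -32 = 457502 + 32 = 457534$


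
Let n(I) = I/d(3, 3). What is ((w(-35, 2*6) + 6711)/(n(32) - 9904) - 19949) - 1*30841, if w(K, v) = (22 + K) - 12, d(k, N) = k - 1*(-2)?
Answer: -1256764475/24744 ≈ -50791.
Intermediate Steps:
d(k, N) = 2 + k (d(k, N) = k + 2 = 2 + k)
n(I) = I/5 (n(I) = I/(2 + 3) = I/5)
w(K, v) = 10 + K
((w(-35, 2*6) + 6711)/(n(32) - 9904) - 19949) - 1*30841 = (((10 - 35) + 6711)/((1/5)*32 - 9904) - 19949) - 1*30841 = ((-25 + 6711)/(32/5 - 9904) - 19949) - 30841 = (6686/(-49488/5) - 19949) - 30841 = (6686*(-5/49488) - 19949) - 30841 = (-16715/24744 - 19949) - 30841 = -493634771/24744 - 30841 = -1256764475/24744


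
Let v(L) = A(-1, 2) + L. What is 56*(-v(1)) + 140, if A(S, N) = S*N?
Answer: 196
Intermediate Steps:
A(S, N) = N*S
v(L) = -2 + L (v(L) = 2*(-1) + L = -2 + L)
56*(-v(1)) + 140 = 56*(-(-2 + 1)) + 140 = 56*(-1*(-1)) + 140 = 56*1 + 140 = 56 + 140 = 196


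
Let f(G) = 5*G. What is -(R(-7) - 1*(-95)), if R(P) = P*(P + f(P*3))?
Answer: -879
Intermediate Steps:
R(P) = 16*P² (R(P) = P*(P + 5*(P*3)) = P*(P + 5*(3*P)) = P*(P + 15*P) = P*(16*P) = 16*P²)
-(R(-7) - 1*(-95)) = -(16*(-7)² - 1*(-95)) = -(16*49 + 95) = -(784 + 95) = -1*879 = -879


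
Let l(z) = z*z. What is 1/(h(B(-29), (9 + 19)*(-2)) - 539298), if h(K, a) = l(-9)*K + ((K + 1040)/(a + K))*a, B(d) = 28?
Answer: -1/534894 ≈ -1.8695e-6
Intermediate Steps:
l(z) = z²
h(K, a) = 81*K + a*(1040 + K)/(K + a) (h(K, a) = (-9)²*K + ((K + 1040)/(a + K))*a = 81*K + ((1040 + K)/(K + a))*a = 81*K + a*(1040 + K)/(K + a))
1/(h(B(-29), (9 + 19)*(-2)) - 539298) = 1/((81*28² + 1040*((9 + 19)*(-2)) + 82*28*((9 + 19)*(-2)))/(28 + (9 + 19)*(-2)) - 539298) = 1/((81*784 + 1040*(28*(-2)) + 82*28*(28*(-2)))/(28 + 28*(-2)) - 539298) = 1/((63504 + 1040*(-56) + 82*28*(-56))/(28 - 56) - 539298) = 1/((63504 - 58240 - 128576)/(-28) - 539298) = 1/(-1/28*(-123312) - 539298) = 1/(4404 - 539298) = 1/(-534894) = -1/534894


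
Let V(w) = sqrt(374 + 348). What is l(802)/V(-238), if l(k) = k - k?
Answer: 0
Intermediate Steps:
l(k) = 0
V(w) = 19*sqrt(2) (V(w) = sqrt(722) = 19*sqrt(2))
l(802)/V(-238) = 0/((19*sqrt(2))) = 0*(sqrt(2)/38) = 0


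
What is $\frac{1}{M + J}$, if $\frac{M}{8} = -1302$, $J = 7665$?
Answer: $- \frac{1}{2751} \approx -0.0003635$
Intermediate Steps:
$M = -10416$ ($M = 8 \left(-1302\right) = -10416$)
$\frac{1}{M + J} = \frac{1}{-10416 + 7665} = \frac{1}{-2751} = - \frac{1}{2751}$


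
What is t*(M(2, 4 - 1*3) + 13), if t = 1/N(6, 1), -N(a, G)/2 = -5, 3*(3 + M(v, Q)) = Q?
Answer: 31/30 ≈ 1.0333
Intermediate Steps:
M(v, Q) = -3 + Q/3
N(a, G) = 10 (N(a, G) = -2*(-5) = 10)
t = ⅒ (t = 1/10 = ⅒ ≈ 0.10000)
t*(M(2, 4 - 1*3) + 13) = ((-3 + (4 - 1*3)/3) + 13)/10 = ((-3 + (4 - 3)/3) + 13)/10 = ((-3 + (⅓)*1) + 13)/10 = ((-3 + ⅓) + 13)/10 = (-8/3 + 13)/10 = (⅒)*(31/3) = 31/30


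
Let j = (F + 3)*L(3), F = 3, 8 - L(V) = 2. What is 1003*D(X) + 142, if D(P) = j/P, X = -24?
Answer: -2725/2 ≈ -1362.5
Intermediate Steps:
L(V) = 6 (L(V) = 8 - 1*2 = 8 - 2 = 6)
j = 36 (j = (3 + 3)*6 = 6*6 = 36)
D(P) = 36/P
1003*D(X) + 142 = 1003*(36/(-24)) + 142 = 1003*(36*(-1/24)) + 142 = 1003*(-3/2) + 142 = -3009/2 + 142 = -2725/2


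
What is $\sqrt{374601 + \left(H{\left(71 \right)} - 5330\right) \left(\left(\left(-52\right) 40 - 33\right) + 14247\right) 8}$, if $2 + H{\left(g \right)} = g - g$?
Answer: $i \sqrt{517213303} \approx 22742.0 i$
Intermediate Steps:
$H{\left(g \right)} = -2$ ($H{\left(g \right)} = -2 + \left(g - g\right) = -2 + 0 = -2$)
$\sqrt{374601 + \left(H{\left(71 \right)} - 5330\right) \left(\left(\left(-52\right) 40 - 33\right) + 14247\right) 8} = \sqrt{374601 + \left(-2 - 5330\right) \left(\left(\left(-52\right) 40 - 33\right) + 14247\right) 8} = \sqrt{374601 + - 5332 \left(\left(-2080 - 33\right) + 14247\right) 8} = \sqrt{374601 + - 5332 \left(-2113 + 14247\right) 8} = \sqrt{374601 + \left(-5332\right) 12134 \cdot 8} = \sqrt{374601 - 517587904} = \sqrt{-517213303} = i \sqrt{517213303}$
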